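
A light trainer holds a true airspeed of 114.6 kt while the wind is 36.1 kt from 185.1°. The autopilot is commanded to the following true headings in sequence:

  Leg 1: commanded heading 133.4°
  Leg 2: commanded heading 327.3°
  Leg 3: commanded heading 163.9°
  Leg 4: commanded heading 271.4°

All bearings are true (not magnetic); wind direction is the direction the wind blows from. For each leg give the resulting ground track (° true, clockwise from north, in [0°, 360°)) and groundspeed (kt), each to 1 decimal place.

Leg 1: heading 133.4°; drift -17.1° → track 116.3°, groundspeed 96.5 kt
Leg 2: heading 327.3°; drift +8.8° → track 336.1°, groundspeed 144.8 kt
Leg 3: heading 163.9°; drift -9.2° → track 154.7°, groundspeed 82.0 kt
Leg 4: heading 271.4°; drift +17.8° → track 289.2°, groundspeed 117.9 kt

Leg 1: track=116.3°, groundspeed=96.5 kt
Leg 2: track=336.1°, groundspeed=144.8 kt
Leg 3: track=154.7°, groundspeed=82.0 kt
Leg 4: track=289.2°, groundspeed=117.9 kt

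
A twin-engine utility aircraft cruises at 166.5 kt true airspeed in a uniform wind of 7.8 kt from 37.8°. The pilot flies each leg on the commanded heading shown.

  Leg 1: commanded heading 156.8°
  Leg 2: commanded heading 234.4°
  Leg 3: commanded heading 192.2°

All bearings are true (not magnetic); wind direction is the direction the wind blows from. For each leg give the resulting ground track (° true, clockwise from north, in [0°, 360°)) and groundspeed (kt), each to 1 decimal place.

Leg 1: track=159.1°, groundspeed=170.4 kt
Leg 2: track=233.7°, groundspeed=174.0 kt
Leg 3: track=193.3°, groundspeed=173.6 kt

Leg 1: heading 156.8°; drift +2.3° → track 159.1°, groundspeed 170.4 kt
Leg 2: heading 234.4°; drift -0.7° → track 233.7°, groundspeed 174.0 kt
Leg 3: heading 192.2°; drift +1.1° → track 193.3°, groundspeed 173.6 kt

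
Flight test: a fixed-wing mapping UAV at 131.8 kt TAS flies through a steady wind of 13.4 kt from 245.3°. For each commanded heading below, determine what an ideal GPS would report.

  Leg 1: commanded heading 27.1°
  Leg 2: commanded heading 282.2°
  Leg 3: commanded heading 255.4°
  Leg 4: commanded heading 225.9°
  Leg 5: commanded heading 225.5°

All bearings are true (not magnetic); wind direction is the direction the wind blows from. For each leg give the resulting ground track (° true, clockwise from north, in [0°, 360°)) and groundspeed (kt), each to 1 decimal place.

Leg 1: heading 27.1°; drift +3.3° → track 30.4°, groundspeed 142.6 kt
Leg 2: heading 282.2°; drift +3.8° → track 286.0°, groundspeed 121.4 kt
Leg 3: heading 255.4°; drift +1.1° → track 256.5°, groundspeed 118.6 kt
Leg 4: heading 225.9°; drift -2.1° → track 223.8°, groundspeed 119.2 kt
Leg 5: heading 225.5°; drift -2.2° → track 223.3°, groundspeed 119.3 kt

Leg 1: track=30.4°, groundspeed=142.6 kt
Leg 2: track=286.0°, groundspeed=121.4 kt
Leg 3: track=256.5°, groundspeed=118.6 kt
Leg 4: track=223.8°, groundspeed=119.2 kt
Leg 5: track=223.3°, groundspeed=119.3 kt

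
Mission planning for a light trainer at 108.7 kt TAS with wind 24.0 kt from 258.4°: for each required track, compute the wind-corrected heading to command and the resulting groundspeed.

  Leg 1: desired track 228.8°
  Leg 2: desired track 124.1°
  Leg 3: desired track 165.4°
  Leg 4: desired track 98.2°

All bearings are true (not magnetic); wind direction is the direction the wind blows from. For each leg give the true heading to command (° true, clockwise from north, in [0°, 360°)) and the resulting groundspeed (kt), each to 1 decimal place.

Leg 1: desired track 228.8°; wind correction +6.3° → command heading 235.1°, groundspeed 87.2 kt
Leg 2: desired track 124.1°; wind correction +9.1° → command heading 133.2°, groundspeed 124.1 kt
Leg 3: desired track 165.4°; wind correction +12.7° → command heading 178.1°, groundspeed 107.3 kt
Leg 4: desired track 98.2°; wind correction +4.3° → command heading 102.5°, groundspeed 131.0 kt

Leg 1: heading=235.1°, groundspeed=87.2 kt
Leg 2: heading=133.2°, groundspeed=124.1 kt
Leg 3: heading=178.1°, groundspeed=107.3 kt
Leg 4: heading=102.5°, groundspeed=131.0 kt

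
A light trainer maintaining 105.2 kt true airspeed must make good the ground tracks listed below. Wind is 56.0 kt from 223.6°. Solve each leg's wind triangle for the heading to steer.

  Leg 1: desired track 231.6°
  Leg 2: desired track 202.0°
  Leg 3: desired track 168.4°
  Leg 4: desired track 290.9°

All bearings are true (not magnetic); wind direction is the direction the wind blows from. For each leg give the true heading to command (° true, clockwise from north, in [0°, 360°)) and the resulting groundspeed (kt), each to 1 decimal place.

Leg 1: desired track 231.6°; wind correction -4.2° → command heading 227.4°, groundspeed 49.5 kt
Leg 2: desired track 202.0°; wind correction +11.3° → command heading 213.3°, groundspeed 51.1 kt
Leg 3: desired track 168.4°; wind correction +25.9° → command heading 194.3°, groundspeed 62.7 kt
Leg 4: desired track 290.9°; wind correction -29.4° → command heading 261.5°, groundspeed 70.0 kt

Leg 1: heading=227.4°, groundspeed=49.5 kt
Leg 2: heading=213.3°, groundspeed=51.1 kt
Leg 3: heading=194.3°, groundspeed=62.7 kt
Leg 4: heading=261.5°, groundspeed=70.0 kt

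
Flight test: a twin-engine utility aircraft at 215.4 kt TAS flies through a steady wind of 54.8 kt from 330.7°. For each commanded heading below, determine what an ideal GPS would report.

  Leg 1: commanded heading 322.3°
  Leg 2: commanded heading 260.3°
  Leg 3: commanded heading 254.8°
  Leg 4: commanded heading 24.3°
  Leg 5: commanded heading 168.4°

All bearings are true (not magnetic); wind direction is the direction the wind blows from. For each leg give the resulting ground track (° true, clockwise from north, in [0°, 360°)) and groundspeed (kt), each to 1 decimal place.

Leg 1: track=319.5°, groundspeed=161.4 kt
Leg 2: track=245.6°, groundspeed=203.7 kt
Leg 3: track=240.1°, groundspeed=208.9 kt
Leg 4: track=37.9°, groundspeed=188.1 kt
Leg 5: track=164.8°, groundspeed=268.1 kt

Leg 1: heading 322.3°; drift -2.8° → track 319.5°, groundspeed 161.4 kt
Leg 2: heading 260.3°; drift -14.7° → track 245.6°, groundspeed 203.7 kt
Leg 3: heading 254.8°; drift -14.7° → track 240.1°, groundspeed 208.9 kt
Leg 4: heading 24.3°; drift +13.6° → track 37.9°, groundspeed 188.1 kt
Leg 5: heading 168.4°; drift -3.6° → track 164.8°, groundspeed 268.1 kt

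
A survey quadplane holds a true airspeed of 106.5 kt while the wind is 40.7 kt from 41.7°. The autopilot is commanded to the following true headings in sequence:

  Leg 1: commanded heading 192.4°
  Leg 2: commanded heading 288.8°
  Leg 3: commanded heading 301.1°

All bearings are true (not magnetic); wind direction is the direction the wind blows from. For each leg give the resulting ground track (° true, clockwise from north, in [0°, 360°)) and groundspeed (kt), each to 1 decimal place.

Leg 1: track=200.4°, groundspeed=143.4 kt
Leg 2: track=271.8°, groundspeed=128.0 kt
Leg 3: track=281.8°, groundspeed=120.8 kt

Leg 1: heading 192.4°; drift +8.0° → track 200.4°, groundspeed 143.4 kt
Leg 2: heading 288.8°; drift -17.0° → track 271.8°, groundspeed 128.0 kt
Leg 3: heading 301.1°; drift -19.3° → track 281.8°, groundspeed 120.8 kt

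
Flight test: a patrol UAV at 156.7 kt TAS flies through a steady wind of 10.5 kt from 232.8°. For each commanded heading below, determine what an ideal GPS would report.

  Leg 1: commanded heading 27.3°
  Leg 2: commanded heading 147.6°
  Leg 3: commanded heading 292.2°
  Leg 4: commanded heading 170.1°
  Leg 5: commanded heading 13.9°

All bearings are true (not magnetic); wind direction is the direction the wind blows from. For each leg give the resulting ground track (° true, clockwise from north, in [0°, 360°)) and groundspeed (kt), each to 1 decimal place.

Leg 1: heading 27.3°; drift +1.6° → track 28.9°, groundspeed 166.2 kt
Leg 2: heading 147.6°; drift -3.8° → track 143.8°, groundspeed 156.2 kt
Leg 3: heading 292.2°; drift +3.4° → track 295.6°, groundspeed 151.6 kt
Leg 4: heading 170.1°; drift -3.5° → track 166.6°, groundspeed 152.2 kt
Leg 5: heading 13.9°; drift +2.3° → track 16.2°, groundspeed 165.0 kt

Leg 1: track=28.9°, groundspeed=166.2 kt
Leg 2: track=143.8°, groundspeed=156.2 kt
Leg 3: track=295.6°, groundspeed=151.6 kt
Leg 4: track=166.6°, groundspeed=152.2 kt
Leg 5: track=16.2°, groundspeed=165.0 kt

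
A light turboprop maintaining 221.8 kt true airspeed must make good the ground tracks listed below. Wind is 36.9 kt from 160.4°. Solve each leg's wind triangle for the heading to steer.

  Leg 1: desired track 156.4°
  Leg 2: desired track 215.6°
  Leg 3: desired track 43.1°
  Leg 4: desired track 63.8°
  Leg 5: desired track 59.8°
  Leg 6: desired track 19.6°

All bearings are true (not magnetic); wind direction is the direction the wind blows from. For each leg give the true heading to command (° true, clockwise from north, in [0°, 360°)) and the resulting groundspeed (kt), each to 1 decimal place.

Leg 1: desired track 156.4°; wind correction +0.7° → command heading 157.1°, groundspeed 185.0 kt
Leg 2: desired track 215.6°; wind correction -7.9° → command heading 207.7°, groundspeed 198.7 kt
Leg 3: desired track 43.1°; wind correction +8.5° → command heading 51.6°, groundspeed 236.3 kt
Leg 4: desired track 63.8°; wind correction +9.5° → command heading 73.3°, groundspeed 223.0 kt
Leg 5: desired track 59.8°; wind correction +9.4° → command heading 69.2°, groundspeed 225.6 kt
Leg 6: desired track 19.6°; wind correction +6.0° → command heading 25.6°, groundspeed 249.2 kt

Leg 1: heading=157.1°, groundspeed=185.0 kt
Leg 2: heading=207.7°, groundspeed=198.7 kt
Leg 3: heading=51.6°, groundspeed=236.3 kt
Leg 4: heading=73.3°, groundspeed=223.0 kt
Leg 5: heading=69.2°, groundspeed=225.6 kt
Leg 6: heading=25.6°, groundspeed=249.2 kt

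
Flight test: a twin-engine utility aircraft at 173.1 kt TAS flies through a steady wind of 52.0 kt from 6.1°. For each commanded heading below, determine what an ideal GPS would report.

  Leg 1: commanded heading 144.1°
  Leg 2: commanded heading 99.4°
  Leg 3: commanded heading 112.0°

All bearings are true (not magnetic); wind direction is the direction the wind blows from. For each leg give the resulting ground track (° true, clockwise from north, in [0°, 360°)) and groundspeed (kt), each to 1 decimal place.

Leg 1: heading 144.1°; drift +9.3° → track 153.4°, groundspeed 214.6 kt
Leg 2: heading 99.4°; drift +16.4° → track 115.8°, groundspeed 183.6 kt
Leg 3: heading 112.0°; drift +14.9° → track 126.9°, groundspeed 193.9 kt

Leg 1: track=153.4°, groundspeed=214.6 kt
Leg 2: track=115.8°, groundspeed=183.6 kt
Leg 3: track=126.9°, groundspeed=193.9 kt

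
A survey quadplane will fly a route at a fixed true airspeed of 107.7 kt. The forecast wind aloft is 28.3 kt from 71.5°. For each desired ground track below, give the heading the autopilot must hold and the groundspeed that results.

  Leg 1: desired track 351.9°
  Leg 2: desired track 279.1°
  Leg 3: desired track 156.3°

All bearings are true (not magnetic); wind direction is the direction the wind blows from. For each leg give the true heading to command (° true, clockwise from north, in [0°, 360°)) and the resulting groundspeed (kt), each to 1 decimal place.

Leg 1: desired track 351.9°; wind correction +15.0° → command heading 6.9°, groundspeed 98.9 kt
Leg 2: desired track 279.1°; wind correction +7.0° → command heading 286.1°, groundspeed 132.0 kt
Leg 3: desired track 156.3°; wind correction -15.2° → command heading 141.1°, groundspeed 101.4 kt

Leg 1: heading=6.9°, groundspeed=98.9 kt
Leg 2: heading=286.1°, groundspeed=132.0 kt
Leg 3: heading=141.1°, groundspeed=101.4 kt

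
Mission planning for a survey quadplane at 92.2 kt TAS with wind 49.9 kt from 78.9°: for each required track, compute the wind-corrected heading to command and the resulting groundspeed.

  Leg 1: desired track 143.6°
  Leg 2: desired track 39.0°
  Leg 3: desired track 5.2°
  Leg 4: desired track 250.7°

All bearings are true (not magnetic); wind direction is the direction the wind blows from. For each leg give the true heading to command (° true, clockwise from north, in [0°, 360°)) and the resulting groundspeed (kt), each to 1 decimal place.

Leg 1: desired track 143.6°; wind correction -29.3° → command heading 114.3°, groundspeed 59.1 kt
Leg 2: desired track 39.0°; wind correction +20.3° → command heading 59.3°, groundspeed 48.2 kt
Leg 3: desired track 5.2°; wind correction +31.3° → command heading 36.5°, groundspeed 64.8 kt
Leg 4: desired track 250.7°; wind correction -4.4° → command heading 246.3°, groundspeed 141.3 kt

Leg 1: heading=114.3°, groundspeed=59.1 kt
Leg 2: heading=59.3°, groundspeed=48.2 kt
Leg 3: heading=36.5°, groundspeed=64.8 kt
Leg 4: heading=246.3°, groundspeed=141.3 kt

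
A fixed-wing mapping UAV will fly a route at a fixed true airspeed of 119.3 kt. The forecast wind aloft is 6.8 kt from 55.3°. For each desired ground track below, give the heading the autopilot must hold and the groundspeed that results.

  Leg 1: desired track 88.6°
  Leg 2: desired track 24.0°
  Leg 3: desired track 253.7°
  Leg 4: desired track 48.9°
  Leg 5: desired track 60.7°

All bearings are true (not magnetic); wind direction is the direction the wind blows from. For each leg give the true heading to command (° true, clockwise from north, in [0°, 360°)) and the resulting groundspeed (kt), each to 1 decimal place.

Leg 1: heading=86.8°, groundspeed=113.6 kt
Leg 2: heading=25.7°, groundspeed=113.4 kt
Leg 3: heading=254.7°, groundspeed=125.7 kt
Leg 4: heading=49.3°, groundspeed=112.5 kt
Leg 5: heading=60.4°, groundspeed=112.5 kt

Leg 1: desired track 88.6°; wind correction -1.8° → command heading 86.8°, groundspeed 113.6 kt
Leg 2: desired track 24.0°; wind correction +1.7° → command heading 25.7°, groundspeed 113.4 kt
Leg 3: desired track 253.7°; wind correction +1.0° → command heading 254.7°, groundspeed 125.7 kt
Leg 4: desired track 48.9°; wind correction +0.4° → command heading 49.3°, groundspeed 112.5 kt
Leg 5: desired track 60.7°; wind correction -0.3° → command heading 60.4°, groundspeed 112.5 kt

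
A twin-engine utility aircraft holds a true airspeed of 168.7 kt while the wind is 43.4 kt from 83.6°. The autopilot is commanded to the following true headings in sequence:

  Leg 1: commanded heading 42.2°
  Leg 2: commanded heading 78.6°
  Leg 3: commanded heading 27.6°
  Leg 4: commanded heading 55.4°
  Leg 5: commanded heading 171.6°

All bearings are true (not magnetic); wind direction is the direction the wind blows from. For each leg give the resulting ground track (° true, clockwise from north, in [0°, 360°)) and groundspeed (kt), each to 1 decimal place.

Leg 1: heading 42.2°; drift -11.9° → track 30.3°, groundspeed 139.1 kt
Leg 2: heading 78.6°; drift -1.7° → track 76.9°, groundspeed 125.5 kt
Leg 3: heading 27.6°; drift -14.0° → track 13.6°, groundspeed 148.8 kt
Leg 4: heading 55.4°; drift -8.9° → track 46.5°, groundspeed 132.1 kt
Leg 5: heading 171.6°; drift +14.5° → track 186.1°, groundspeed 172.7 kt

Leg 1: track=30.3°, groundspeed=139.1 kt
Leg 2: track=76.9°, groundspeed=125.5 kt
Leg 3: track=13.6°, groundspeed=148.8 kt
Leg 4: track=46.5°, groundspeed=132.1 kt
Leg 5: track=186.1°, groundspeed=172.7 kt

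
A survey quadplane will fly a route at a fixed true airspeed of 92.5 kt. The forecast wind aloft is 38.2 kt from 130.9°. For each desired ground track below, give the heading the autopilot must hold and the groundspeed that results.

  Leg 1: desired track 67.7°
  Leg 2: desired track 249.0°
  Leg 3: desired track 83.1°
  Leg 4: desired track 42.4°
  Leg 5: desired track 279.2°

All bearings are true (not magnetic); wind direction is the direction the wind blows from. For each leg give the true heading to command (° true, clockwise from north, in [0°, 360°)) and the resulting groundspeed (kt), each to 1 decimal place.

Leg 1: desired track 67.7°; wind correction +21.6° → command heading 89.3°, groundspeed 68.8 kt
Leg 2: desired track 249.0°; wind correction -21.4° → command heading 227.6°, groundspeed 104.1 kt
Leg 3: desired track 83.1°; wind correction +17.8° → command heading 100.9°, groundspeed 62.4 kt
Leg 4: desired track 42.4°; wind correction +24.4° → command heading 66.8°, groundspeed 83.2 kt
Leg 5: desired track 279.2°; wind correction -12.5° → command heading 266.7°, groundspeed 122.8 kt

Leg 1: heading=89.3°, groundspeed=68.8 kt
Leg 2: heading=227.6°, groundspeed=104.1 kt
Leg 3: heading=100.9°, groundspeed=62.4 kt
Leg 4: heading=66.8°, groundspeed=83.2 kt
Leg 5: heading=266.7°, groundspeed=122.8 kt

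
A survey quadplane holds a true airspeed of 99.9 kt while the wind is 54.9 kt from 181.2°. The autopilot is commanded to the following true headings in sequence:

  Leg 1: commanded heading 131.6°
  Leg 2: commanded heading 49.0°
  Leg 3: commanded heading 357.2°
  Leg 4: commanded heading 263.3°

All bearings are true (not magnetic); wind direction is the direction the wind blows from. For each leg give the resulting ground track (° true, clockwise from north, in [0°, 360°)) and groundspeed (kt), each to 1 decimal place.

Leg 1: heading 131.6°; drift -33.0° → track 98.6°, groundspeed 76.7 kt
Leg 2: heading 49.0°; drift -16.6° → track 32.4°, groundspeed 142.7 kt
Leg 3: heading 357.2°; drift +1.4° → track 358.6°, groundspeed 154.7 kt
Leg 4: heading 263.3°; drift +30.5° → track 293.8°, groundspeed 107.2 kt

Leg 1: track=98.6°, groundspeed=76.7 kt
Leg 2: track=32.4°, groundspeed=142.7 kt
Leg 3: track=358.6°, groundspeed=154.7 kt
Leg 4: track=293.8°, groundspeed=107.2 kt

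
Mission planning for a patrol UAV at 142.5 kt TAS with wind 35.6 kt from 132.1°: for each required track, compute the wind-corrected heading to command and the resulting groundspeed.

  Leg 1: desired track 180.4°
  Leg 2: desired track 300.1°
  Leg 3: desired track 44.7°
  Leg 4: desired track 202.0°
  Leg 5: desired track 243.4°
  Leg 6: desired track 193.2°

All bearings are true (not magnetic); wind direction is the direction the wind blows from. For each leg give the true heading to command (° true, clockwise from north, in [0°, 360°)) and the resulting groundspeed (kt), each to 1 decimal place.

Leg 1: heading=169.6°, groundspeed=116.3 kt
Leg 2: heading=297.1°, groundspeed=177.1 kt
Leg 3: heading=59.2°, groundspeed=136.4 kt
Leg 4: heading=188.4°, groundspeed=126.3 kt
Leg 5: heading=229.9°, groundspeed=151.5 kt
Leg 6: heading=180.6°, groundspeed=121.8 kt

Leg 1: desired track 180.4°; wind correction -10.8° → command heading 169.6°, groundspeed 116.3 kt
Leg 2: desired track 300.1°; wind correction -3.0° → command heading 297.1°, groundspeed 177.1 kt
Leg 3: desired track 44.7°; wind correction +14.5° → command heading 59.2°, groundspeed 136.4 kt
Leg 4: desired track 202.0°; wind correction -13.6° → command heading 188.4°, groundspeed 126.3 kt
Leg 5: desired track 243.4°; wind correction -13.5° → command heading 229.9°, groundspeed 151.5 kt
Leg 6: desired track 193.2°; wind correction -12.6° → command heading 180.6°, groundspeed 121.8 kt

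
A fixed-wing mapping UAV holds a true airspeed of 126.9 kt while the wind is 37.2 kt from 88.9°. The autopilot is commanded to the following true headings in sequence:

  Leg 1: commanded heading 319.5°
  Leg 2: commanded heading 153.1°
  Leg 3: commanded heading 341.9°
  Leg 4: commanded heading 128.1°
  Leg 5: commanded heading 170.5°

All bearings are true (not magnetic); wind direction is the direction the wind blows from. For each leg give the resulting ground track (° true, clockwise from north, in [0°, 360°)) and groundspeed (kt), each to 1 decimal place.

Leg 1: track=308.7°, groundspeed=153.2 kt
Leg 2: track=169.9°, groundspeed=115.7 kt
Leg 3: track=327.4°, groundspeed=142.3 kt
Leg 4: track=141.6°, groundspeed=100.9 kt
Leg 5: track=187.4°, groundspeed=126.9 kt

Leg 1: heading 319.5°; drift -10.8° → track 308.7°, groundspeed 153.2 kt
Leg 2: heading 153.1°; drift +16.8° → track 169.9°, groundspeed 115.7 kt
Leg 3: heading 341.9°; drift -14.5° → track 327.4°, groundspeed 142.3 kt
Leg 4: heading 128.1°; drift +13.5° → track 141.6°, groundspeed 100.9 kt
Leg 5: heading 170.5°; drift +16.9° → track 187.4°, groundspeed 126.9 kt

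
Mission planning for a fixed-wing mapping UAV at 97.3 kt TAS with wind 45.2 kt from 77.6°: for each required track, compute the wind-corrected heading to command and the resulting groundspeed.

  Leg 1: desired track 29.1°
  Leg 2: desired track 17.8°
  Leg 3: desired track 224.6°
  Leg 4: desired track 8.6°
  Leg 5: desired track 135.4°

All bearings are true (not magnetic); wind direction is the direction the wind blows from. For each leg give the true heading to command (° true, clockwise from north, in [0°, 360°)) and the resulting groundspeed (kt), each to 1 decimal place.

Leg 1: heading=49.5°, groundspeed=61.3 kt
Leg 2: heading=41.5°, groundspeed=66.4 kt
Leg 3: heading=209.9°, groundspeed=132.0 kt
Leg 4: heading=34.3°, groundspeed=71.5 kt
Leg 5: heading=112.3°, groundspeed=65.4 kt

Leg 1: desired track 29.1°; wind correction +20.4° → command heading 49.5°, groundspeed 61.3 kt
Leg 2: desired track 17.8°; wind correction +23.7° → command heading 41.5°, groundspeed 66.4 kt
Leg 3: desired track 224.6°; wind correction -14.7° → command heading 209.9°, groundspeed 132.0 kt
Leg 4: desired track 8.6°; wind correction +25.7° → command heading 34.3°, groundspeed 71.5 kt
Leg 5: desired track 135.4°; wind correction -23.1° → command heading 112.3°, groundspeed 65.4 kt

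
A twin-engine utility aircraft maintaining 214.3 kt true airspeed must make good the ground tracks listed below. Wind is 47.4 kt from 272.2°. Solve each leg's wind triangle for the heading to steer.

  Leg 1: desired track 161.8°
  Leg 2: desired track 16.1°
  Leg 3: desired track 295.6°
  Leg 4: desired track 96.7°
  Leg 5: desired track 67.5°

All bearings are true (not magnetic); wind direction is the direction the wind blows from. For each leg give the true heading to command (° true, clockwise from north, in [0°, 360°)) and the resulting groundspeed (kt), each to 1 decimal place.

Leg 1: desired track 161.8°; wind correction +12.0° → command heading 173.8°, groundspeed 226.2 kt
Leg 2: desired track 16.1°; wind correction -12.4° → command heading 3.7°, groundspeed 220.7 kt
Leg 3: desired track 295.6°; wind correction -5.0° → command heading 290.6°, groundspeed 170.0 kt
Leg 4: desired track 96.7°; wind correction +1.0° → command heading 97.7°, groundspeed 261.5 kt
Leg 5: desired track 67.5°; wind correction -5.3° → command heading 62.2°, groundspeed 256.4 kt

Leg 1: heading=173.8°, groundspeed=226.2 kt
Leg 2: heading=3.7°, groundspeed=220.7 kt
Leg 3: heading=290.6°, groundspeed=170.0 kt
Leg 4: heading=97.7°, groundspeed=261.5 kt
Leg 5: heading=62.2°, groundspeed=256.4 kt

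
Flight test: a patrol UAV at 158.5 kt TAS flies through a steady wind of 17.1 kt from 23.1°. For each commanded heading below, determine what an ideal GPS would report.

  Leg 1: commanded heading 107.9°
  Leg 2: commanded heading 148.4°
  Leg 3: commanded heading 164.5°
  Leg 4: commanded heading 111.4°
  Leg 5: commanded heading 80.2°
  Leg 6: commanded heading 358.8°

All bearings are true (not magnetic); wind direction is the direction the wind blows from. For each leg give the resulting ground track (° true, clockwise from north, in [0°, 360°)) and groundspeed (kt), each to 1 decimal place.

Leg 1: heading 107.9°; drift +6.2° → track 114.1°, groundspeed 157.9 kt
Leg 2: heading 148.4°; drift +4.7° → track 153.1°, groundspeed 169.0 kt
Leg 3: heading 164.5°; drift +3.6° → track 168.1°, groundspeed 172.2 kt
Leg 4: heading 111.4°; drift +6.2° → track 117.6°, groundspeed 158.9 kt
Leg 5: heading 80.2°; drift +5.5° → track 85.7°, groundspeed 149.9 kt
Leg 6: heading 358.8°; drift -2.8° → track 356.0°, groundspeed 143.1 kt

Leg 1: track=114.1°, groundspeed=157.9 kt
Leg 2: track=153.1°, groundspeed=169.0 kt
Leg 3: track=168.1°, groundspeed=172.2 kt
Leg 4: track=117.6°, groundspeed=158.9 kt
Leg 5: track=85.7°, groundspeed=149.9 kt
Leg 6: track=356.0°, groundspeed=143.1 kt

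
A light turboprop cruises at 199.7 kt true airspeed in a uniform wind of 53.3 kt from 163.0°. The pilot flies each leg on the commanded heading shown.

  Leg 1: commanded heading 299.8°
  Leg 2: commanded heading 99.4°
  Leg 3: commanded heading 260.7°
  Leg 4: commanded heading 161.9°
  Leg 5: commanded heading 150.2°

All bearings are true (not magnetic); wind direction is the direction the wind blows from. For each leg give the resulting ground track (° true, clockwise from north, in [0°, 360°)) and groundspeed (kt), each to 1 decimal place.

Leg 1: heading 299.8°; drift +8.7° → track 308.5°, groundspeed 241.3 kt
Leg 2: heading 99.4°; drift -15.2° → track 84.2°, groundspeed 182.4 kt
Leg 3: heading 260.7°; drift +14.3° → track 275.0°, groundspeed 213.5 kt
Leg 4: heading 161.9°; drift -0.4° → track 161.5°, groundspeed 146.4 kt
Leg 5: heading 150.2°; drift -4.6° → track 145.6°, groundspeed 148.2 kt

Leg 1: track=308.5°, groundspeed=241.3 kt
Leg 2: track=84.2°, groundspeed=182.4 kt
Leg 3: track=275.0°, groundspeed=213.5 kt
Leg 4: track=161.5°, groundspeed=146.4 kt
Leg 5: track=145.6°, groundspeed=148.2 kt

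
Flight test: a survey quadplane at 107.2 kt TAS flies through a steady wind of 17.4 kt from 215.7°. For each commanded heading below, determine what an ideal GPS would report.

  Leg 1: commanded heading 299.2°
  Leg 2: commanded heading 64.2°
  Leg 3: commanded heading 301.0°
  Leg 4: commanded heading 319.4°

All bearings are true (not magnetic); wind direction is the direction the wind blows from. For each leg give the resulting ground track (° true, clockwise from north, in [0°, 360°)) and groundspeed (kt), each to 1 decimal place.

Leg 1: heading 299.2°; drift +9.3° → track 308.5°, groundspeed 106.6 kt
Leg 2: heading 64.2°; drift -3.9° → track 60.3°, groundspeed 122.8 kt
Leg 3: heading 301.0°; drift +9.3° → track 310.3°, groundspeed 107.2 kt
Leg 4: heading 319.4°; drift +8.6° → track 328.0°, groundspeed 112.6 kt

Leg 1: track=308.5°, groundspeed=106.6 kt
Leg 2: track=60.3°, groundspeed=122.8 kt
Leg 3: track=310.3°, groundspeed=107.2 kt
Leg 4: track=328.0°, groundspeed=112.6 kt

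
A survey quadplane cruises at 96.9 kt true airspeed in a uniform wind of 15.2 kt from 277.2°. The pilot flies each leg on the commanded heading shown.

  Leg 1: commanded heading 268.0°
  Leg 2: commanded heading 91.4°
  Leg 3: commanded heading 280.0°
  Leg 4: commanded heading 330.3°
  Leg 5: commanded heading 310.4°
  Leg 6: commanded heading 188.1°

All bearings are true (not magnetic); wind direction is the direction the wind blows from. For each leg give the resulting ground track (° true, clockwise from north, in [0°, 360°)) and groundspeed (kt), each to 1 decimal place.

Leg 1: track=266.3°, groundspeed=81.9 kt
Leg 2: track=92.2°, groundspeed=112.0 kt
Leg 3: track=280.5°, groundspeed=81.7 kt
Leg 4: track=338.2°, groundspeed=88.6 kt
Leg 5: track=316.0°, groundspeed=84.6 kt
Leg 6: track=179.2°, groundspeed=97.8 kt

Leg 1: heading 268.0°; drift -1.7° → track 266.3°, groundspeed 81.9 kt
Leg 2: heading 91.4°; drift +0.8° → track 92.2°, groundspeed 112.0 kt
Leg 3: heading 280.0°; drift +0.5° → track 280.5°, groundspeed 81.7 kt
Leg 4: heading 330.3°; drift +7.9° → track 338.2°, groundspeed 88.6 kt
Leg 5: heading 310.4°; drift +5.6° → track 316.0°, groundspeed 84.6 kt
Leg 6: heading 188.1°; drift -8.9° → track 179.2°, groundspeed 97.8 kt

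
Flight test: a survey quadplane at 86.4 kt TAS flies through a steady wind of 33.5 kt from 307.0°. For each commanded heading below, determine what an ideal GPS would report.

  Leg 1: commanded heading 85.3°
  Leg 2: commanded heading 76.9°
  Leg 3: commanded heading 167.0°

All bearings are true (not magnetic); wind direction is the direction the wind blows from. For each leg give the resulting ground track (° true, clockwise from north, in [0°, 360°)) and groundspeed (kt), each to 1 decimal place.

Leg 1: heading 85.3°; drift +11.3° → track 96.6°, groundspeed 113.6 kt
Leg 2: heading 76.9°; drift +13.4° → track 90.3°, groundspeed 110.9 kt
Leg 3: heading 167.0°; drift -10.9° → track 156.1°, groundspeed 114.1 kt

Leg 1: track=96.6°, groundspeed=113.6 kt
Leg 2: track=90.3°, groundspeed=110.9 kt
Leg 3: track=156.1°, groundspeed=114.1 kt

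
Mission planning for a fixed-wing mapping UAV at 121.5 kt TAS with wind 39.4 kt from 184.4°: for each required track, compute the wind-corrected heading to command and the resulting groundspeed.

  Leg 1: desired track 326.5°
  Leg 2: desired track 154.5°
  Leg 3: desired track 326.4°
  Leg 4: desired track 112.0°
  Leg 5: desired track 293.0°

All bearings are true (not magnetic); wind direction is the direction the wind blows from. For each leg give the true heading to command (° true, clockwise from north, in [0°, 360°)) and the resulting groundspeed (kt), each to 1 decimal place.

Leg 1: desired track 326.5°; wind correction -11.5° → command heading 315.0°, groundspeed 150.2 kt
Leg 2: desired track 154.5°; wind correction +9.3° → command heading 163.8°, groundspeed 85.7 kt
Leg 3: desired track 326.4°; wind correction -11.5° → command heading 314.9°, groundspeed 150.1 kt
Leg 4: desired track 112.0°; wind correction +18.0° → command heading 130.0°, groundspeed 103.6 kt
Leg 5: desired track 293.0°; wind correction -17.9° → command heading 275.1°, groundspeed 128.2 kt

Leg 1: heading=315.0°, groundspeed=150.2 kt
Leg 2: heading=163.8°, groundspeed=85.7 kt
Leg 3: heading=314.9°, groundspeed=150.1 kt
Leg 4: heading=130.0°, groundspeed=103.6 kt
Leg 5: heading=275.1°, groundspeed=128.2 kt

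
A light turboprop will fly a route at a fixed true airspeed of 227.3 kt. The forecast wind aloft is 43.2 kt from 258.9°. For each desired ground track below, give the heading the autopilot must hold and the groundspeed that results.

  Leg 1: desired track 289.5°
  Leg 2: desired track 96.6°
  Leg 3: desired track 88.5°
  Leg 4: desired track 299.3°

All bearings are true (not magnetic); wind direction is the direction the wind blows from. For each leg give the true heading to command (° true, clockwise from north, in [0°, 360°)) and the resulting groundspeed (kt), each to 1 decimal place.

Leg 1: heading=283.9°, groundspeed=189.0 kt
Leg 2: heading=99.9°, groundspeed=268.1 kt
Leg 3: heading=90.3°, groundspeed=269.8 kt
Leg 4: heading=292.2°, groundspeed=192.7 kt

Leg 1: desired track 289.5°; wind correction -5.6° → command heading 283.9°, groundspeed 189.0 kt
Leg 2: desired track 96.6°; wind correction +3.3° → command heading 99.9°, groundspeed 268.1 kt
Leg 3: desired track 88.5°; wind correction +1.8° → command heading 90.3°, groundspeed 269.8 kt
Leg 4: desired track 299.3°; wind correction -7.1° → command heading 292.2°, groundspeed 192.7 kt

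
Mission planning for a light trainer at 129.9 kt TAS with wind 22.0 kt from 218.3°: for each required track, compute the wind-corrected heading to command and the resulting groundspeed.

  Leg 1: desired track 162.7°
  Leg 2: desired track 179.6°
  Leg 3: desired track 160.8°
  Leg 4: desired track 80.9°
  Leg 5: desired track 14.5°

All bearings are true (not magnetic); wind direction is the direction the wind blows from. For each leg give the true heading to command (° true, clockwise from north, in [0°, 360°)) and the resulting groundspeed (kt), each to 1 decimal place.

Leg 1: desired track 162.7°; wind correction +8.0° → command heading 170.7°, groundspeed 116.2 kt
Leg 2: desired track 179.6°; wind correction +6.1° → command heading 185.7°, groundspeed 112.0 kt
Leg 3: desired track 160.8°; wind correction +8.2° → command heading 169.0°, groundspeed 116.7 kt
Leg 4: desired track 80.9°; wind correction +6.6° → command heading 87.5°, groundspeed 145.2 kt
Leg 5: desired track 14.5°; wind correction -3.9° → command heading 10.6°, groundspeed 149.7 kt

Leg 1: heading=170.7°, groundspeed=116.2 kt
Leg 2: heading=185.7°, groundspeed=112.0 kt
Leg 3: heading=169.0°, groundspeed=116.7 kt
Leg 4: heading=87.5°, groundspeed=145.2 kt
Leg 5: heading=10.6°, groundspeed=149.7 kt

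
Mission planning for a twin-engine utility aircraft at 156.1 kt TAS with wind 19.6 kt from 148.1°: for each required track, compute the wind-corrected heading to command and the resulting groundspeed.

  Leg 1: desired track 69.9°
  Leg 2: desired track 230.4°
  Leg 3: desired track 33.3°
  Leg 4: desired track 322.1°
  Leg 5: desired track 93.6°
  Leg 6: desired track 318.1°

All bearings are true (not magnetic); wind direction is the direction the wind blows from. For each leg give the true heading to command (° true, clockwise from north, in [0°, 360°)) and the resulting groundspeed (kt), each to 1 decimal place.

Leg 1: desired track 69.9°; wind correction +7.1° → command heading 77.0°, groundspeed 150.9 kt
Leg 2: desired track 230.4°; wind correction -7.1° → command heading 223.3°, groundspeed 152.3 kt
Leg 3: desired track 33.3°; wind correction +6.5° → command heading 39.8°, groundspeed 163.3 kt
Leg 4: desired track 322.1°; wind correction -0.8° → command heading 321.3°, groundspeed 175.6 kt
Leg 5: desired track 93.6°; wind correction +5.9° → command heading 99.5°, groundspeed 143.9 kt
Leg 6: desired track 318.1°; wind correction -1.2° → command heading 316.9°, groundspeed 175.4 kt

Leg 1: heading=77.0°, groundspeed=150.9 kt
Leg 2: heading=223.3°, groundspeed=152.3 kt
Leg 3: heading=39.8°, groundspeed=163.3 kt
Leg 4: heading=321.3°, groundspeed=175.6 kt
Leg 5: heading=99.5°, groundspeed=143.9 kt
Leg 6: heading=316.9°, groundspeed=175.4 kt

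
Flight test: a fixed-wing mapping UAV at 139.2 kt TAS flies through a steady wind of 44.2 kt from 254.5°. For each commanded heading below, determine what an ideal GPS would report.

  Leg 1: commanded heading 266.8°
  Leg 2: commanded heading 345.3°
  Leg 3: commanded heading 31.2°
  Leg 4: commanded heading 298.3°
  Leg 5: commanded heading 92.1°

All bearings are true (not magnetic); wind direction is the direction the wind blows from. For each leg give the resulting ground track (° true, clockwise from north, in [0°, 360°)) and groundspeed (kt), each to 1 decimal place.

Leg 1: track=272.4°, groundspeed=96.5 kt
Leg 2: track=2.8°, groundspeed=146.6 kt
Leg 3: track=41.2°, groundspeed=174.0 kt
Leg 4: track=314.2°, groundspeed=111.6 kt
Leg 5: track=87.9°, groundspeed=181.8 kt

Leg 1: heading 266.8°; drift +5.6° → track 272.4°, groundspeed 96.5 kt
Leg 2: heading 345.3°; drift +17.5° → track 2.8°, groundspeed 146.6 kt
Leg 3: heading 31.2°; drift +10.0° → track 41.2°, groundspeed 174.0 kt
Leg 4: heading 298.3°; drift +15.9° → track 314.2°, groundspeed 111.6 kt
Leg 5: heading 92.1°; drift -4.2° → track 87.9°, groundspeed 181.8 kt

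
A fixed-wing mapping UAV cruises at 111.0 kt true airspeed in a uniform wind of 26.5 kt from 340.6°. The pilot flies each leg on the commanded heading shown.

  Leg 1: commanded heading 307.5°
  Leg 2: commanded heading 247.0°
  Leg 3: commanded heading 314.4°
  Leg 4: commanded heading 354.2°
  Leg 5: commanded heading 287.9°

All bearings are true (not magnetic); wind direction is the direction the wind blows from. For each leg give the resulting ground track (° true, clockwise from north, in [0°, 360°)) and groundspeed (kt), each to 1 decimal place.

Leg 1: heading 307.5°; drift -9.3° → track 298.2°, groundspeed 90.0 kt
Leg 2: heading 247.0°; drift -13.2° → track 233.8°, groundspeed 115.7 kt
Leg 3: heading 314.4°; drift -7.6° → track 306.8°, groundspeed 88.0 kt
Leg 4: heading 354.2°; drift +4.2° → track 358.4°, groundspeed 85.5 kt
Leg 5: heading 287.9°; drift -12.5° → track 275.4°, groundspeed 97.3 kt

Leg 1: track=298.2°, groundspeed=90.0 kt
Leg 2: track=233.8°, groundspeed=115.7 kt
Leg 3: track=306.8°, groundspeed=88.0 kt
Leg 4: track=358.4°, groundspeed=85.5 kt
Leg 5: track=275.4°, groundspeed=97.3 kt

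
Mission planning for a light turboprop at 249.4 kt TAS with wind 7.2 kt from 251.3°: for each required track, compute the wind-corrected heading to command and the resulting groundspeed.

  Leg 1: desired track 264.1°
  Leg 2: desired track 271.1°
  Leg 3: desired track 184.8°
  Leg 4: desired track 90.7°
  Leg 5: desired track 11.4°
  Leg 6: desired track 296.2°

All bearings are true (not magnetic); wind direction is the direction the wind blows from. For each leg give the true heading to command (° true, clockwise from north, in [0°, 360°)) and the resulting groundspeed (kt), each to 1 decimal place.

Leg 1: heading=263.7°, groundspeed=242.4 kt
Leg 2: heading=270.5°, groundspeed=242.6 kt
Leg 3: heading=186.3°, groundspeed=246.4 kt
Leg 4: heading=91.2°, groundspeed=256.2 kt
Leg 5: heading=10.0°, groundspeed=252.9 kt
Leg 6: heading=295.0°, groundspeed=244.2 kt

Leg 1: desired track 264.1°; wind correction -0.4° → command heading 263.7°, groundspeed 242.4 kt
Leg 2: desired track 271.1°; wind correction -0.6° → command heading 270.5°, groundspeed 242.6 kt
Leg 3: desired track 184.8°; wind correction +1.5° → command heading 186.3°, groundspeed 246.4 kt
Leg 4: desired track 90.7°; wind correction +0.5° → command heading 91.2°, groundspeed 256.2 kt
Leg 5: desired track 11.4°; wind correction -1.4° → command heading 10.0°, groundspeed 252.9 kt
Leg 6: desired track 296.2°; wind correction -1.2° → command heading 295.0°, groundspeed 244.2 kt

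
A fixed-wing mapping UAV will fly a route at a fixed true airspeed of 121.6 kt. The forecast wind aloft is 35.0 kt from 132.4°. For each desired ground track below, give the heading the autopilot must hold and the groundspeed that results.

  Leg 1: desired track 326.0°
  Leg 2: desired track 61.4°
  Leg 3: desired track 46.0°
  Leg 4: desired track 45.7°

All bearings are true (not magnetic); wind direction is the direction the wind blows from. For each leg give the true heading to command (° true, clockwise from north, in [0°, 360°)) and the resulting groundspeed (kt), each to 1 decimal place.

Leg 1: heading=329.9°, groundspeed=155.3 kt
Leg 2: heading=77.2°, groundspeed=105.6 kt
Leg 3: heading=62.7°, groundspeed=114.3 kt
Leg 4: heading=62.4°, groundspeed=114.5 kt

Leg 1: desired track 326.0°; wind correction +3.9° → command heading 329.9°, groundspeed 155.3 kt
Leg 2: desired track 61.4°; wind correction +15.8° → command heading 77.2°, groundspeed 105.6 kt
Leg 3: desired track 46.0°; wind correction +16.7° → command heading 62.7°, groundspeed 114.3 kt
Leg 4: desired track 45.7°; wind correction +16.7° → command heading 62.4°, groundspeed 114.5 kt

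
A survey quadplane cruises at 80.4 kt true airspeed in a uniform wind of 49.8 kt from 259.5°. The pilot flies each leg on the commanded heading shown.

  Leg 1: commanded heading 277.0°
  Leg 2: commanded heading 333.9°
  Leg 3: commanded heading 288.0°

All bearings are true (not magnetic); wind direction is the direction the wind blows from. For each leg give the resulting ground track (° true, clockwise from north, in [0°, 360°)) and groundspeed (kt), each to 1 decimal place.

Leg 1: track=301.5°, groundspeed=36.2 kt
Leg 2: track=9.5°, groundspeed=82.4 kt
Leg 3: track=321.0°, groundspeed=43.7 kt

Leg 1: heading 277.0°; drift +24.5° → track 301.5°, groundspeed 36.2 kt
Leg 2: heading 333.9°; drift +35.6° → track 9.5°, groundspeed 82.4 kt
Leg 3: heading 288.0°; drift +33.0° → track 321.0°, groundspeed 43.7 kt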